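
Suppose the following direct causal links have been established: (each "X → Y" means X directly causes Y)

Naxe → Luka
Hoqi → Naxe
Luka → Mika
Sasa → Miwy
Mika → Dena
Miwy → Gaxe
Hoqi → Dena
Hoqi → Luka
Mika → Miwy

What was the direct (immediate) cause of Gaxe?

Upstream contributors include Hoqi, Naxe, Luka, Mika, Sasa, but only Miwy feeds directly into Gaxe.

Miwy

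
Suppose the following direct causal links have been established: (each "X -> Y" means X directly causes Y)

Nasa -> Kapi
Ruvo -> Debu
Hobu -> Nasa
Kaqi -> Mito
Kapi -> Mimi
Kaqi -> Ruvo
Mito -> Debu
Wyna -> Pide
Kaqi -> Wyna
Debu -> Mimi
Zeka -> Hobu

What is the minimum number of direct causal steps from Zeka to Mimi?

4

Shortest chain: Zeka → Hobu → Nasa → Kapi → Mimi.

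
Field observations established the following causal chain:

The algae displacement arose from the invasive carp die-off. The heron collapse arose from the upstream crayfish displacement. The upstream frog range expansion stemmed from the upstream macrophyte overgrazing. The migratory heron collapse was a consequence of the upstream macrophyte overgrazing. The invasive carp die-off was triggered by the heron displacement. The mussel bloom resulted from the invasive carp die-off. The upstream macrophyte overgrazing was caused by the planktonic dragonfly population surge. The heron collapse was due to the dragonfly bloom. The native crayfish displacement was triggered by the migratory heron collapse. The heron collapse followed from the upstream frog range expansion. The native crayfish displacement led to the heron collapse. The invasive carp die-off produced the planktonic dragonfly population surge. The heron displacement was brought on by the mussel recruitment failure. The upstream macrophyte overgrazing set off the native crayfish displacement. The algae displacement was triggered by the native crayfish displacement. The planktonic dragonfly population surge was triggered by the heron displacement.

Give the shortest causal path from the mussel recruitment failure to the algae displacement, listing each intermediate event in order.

the mussel recruitment failure → the heron displacement → the invasive carp die-off → the algae displacement

the mussel recruitment failure → the heron displacement
the heron displacement → the invasive carp die-off
the invasive carp die-off → the algae displacement
Length: 3 steps.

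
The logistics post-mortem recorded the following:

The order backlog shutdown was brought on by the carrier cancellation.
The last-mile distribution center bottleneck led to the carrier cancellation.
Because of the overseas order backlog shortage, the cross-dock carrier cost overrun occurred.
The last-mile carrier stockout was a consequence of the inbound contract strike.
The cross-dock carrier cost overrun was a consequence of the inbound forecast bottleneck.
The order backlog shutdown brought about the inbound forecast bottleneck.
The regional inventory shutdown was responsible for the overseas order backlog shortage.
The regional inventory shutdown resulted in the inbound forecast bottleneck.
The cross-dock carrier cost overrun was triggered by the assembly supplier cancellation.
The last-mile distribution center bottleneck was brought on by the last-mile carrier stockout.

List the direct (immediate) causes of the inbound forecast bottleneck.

the order backlog shutdown, the regional inventory shutdown

Upstream contributors include the inbound contract strike, the last-mile carrier stockout, the last-mile distribution center bottleneck, the carrier cancellation, but only the order backlog shutdown, the regional inventory shutdown feed directly into the inbound forecast bottleneck.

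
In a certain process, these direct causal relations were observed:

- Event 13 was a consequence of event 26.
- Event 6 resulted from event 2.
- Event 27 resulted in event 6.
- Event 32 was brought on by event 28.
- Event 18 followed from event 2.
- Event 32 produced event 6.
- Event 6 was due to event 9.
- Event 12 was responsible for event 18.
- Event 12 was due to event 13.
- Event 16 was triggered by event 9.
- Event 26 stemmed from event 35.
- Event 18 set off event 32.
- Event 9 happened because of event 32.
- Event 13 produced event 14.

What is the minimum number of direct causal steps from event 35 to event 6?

6

Shortest chain: event 35 → event 26 → event 13 → event 12 → event 18 → event 32 → event 6.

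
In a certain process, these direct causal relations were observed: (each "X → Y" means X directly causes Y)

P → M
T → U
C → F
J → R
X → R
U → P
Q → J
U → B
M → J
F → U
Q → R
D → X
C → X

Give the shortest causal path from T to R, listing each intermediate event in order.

T → U → P → M → J → R

T → U
U → P
P → M
M → J
J → R
Length: 5 steps.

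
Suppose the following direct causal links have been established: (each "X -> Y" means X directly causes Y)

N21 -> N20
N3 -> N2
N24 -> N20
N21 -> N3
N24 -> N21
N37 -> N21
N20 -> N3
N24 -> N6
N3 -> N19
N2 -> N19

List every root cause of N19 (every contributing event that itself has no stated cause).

Tracing upstream from N19: N19 ← N3 ← N21 ← N24.
A separate upstream branch: N19 ← N3 ← N21 ← N37.
Each of those chain origins has no stated cause.

N24, N37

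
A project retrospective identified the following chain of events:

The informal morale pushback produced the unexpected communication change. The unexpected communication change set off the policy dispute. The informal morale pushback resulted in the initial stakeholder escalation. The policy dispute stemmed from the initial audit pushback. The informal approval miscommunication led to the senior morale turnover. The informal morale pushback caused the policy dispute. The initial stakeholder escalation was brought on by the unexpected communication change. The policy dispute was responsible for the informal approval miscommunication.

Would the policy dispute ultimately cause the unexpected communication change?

No

The policy dispute leads to the informal approval miscommunication, the senior morale turnover; the unexpected communication change is not among them.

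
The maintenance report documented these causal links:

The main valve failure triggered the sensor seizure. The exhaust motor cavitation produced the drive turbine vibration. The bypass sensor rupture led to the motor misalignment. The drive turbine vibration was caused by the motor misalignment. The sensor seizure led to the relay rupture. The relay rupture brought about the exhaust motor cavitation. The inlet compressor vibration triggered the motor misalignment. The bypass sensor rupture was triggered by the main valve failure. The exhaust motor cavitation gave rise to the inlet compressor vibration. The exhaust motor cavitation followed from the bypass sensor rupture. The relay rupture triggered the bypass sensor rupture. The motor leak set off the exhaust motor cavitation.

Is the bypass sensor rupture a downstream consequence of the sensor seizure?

Yes

There is a causal chain: the sensor seizure → the relay rupture → the bypass sensor rupture.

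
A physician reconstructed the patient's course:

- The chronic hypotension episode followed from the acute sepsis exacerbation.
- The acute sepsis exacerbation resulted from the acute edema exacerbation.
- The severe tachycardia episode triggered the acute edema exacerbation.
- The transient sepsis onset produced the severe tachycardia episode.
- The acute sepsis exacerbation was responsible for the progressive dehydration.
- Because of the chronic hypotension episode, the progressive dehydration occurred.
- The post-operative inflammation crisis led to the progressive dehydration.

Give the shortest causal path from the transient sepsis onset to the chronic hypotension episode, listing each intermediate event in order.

the transient sepsis onset → the severe tachycardia episode → the acute edema exacerbation → the acute sepsis exacerbation → the chronic hypotension episode

the transient sepsis onset → the severe tachycardia episode
the severe tachycardia episode → the acute edema exacerbation
the acute edema exacerbation → the acute sepsis exacerbation
the acute sepsis exacerbation → the chronic hypotension episode
Length: 4 steps.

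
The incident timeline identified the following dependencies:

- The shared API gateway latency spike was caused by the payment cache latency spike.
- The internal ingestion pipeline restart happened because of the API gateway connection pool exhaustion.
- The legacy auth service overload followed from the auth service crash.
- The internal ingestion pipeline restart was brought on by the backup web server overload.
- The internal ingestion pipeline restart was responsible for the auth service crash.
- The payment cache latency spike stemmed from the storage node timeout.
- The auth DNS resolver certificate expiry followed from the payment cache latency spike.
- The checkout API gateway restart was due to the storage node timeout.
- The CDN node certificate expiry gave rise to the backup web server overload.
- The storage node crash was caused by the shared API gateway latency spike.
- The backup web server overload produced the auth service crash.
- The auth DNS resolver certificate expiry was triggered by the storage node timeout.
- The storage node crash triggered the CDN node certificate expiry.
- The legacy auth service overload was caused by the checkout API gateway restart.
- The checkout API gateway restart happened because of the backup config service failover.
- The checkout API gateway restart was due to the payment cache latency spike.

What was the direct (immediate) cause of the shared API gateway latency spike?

the payment cache latency spike

Upstream contributors include the storage node timeout, but only the payment cache latency spike feeds directly into the shared API gateway latency spike.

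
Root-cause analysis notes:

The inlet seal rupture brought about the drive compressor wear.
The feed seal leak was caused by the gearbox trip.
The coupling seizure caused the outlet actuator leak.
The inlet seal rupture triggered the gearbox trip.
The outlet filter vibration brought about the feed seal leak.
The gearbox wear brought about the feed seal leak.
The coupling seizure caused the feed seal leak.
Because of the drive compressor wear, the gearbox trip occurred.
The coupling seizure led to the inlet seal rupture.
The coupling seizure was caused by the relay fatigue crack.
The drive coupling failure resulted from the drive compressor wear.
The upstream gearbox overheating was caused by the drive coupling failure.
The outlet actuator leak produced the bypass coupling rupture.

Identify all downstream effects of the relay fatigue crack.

the bypass coupling rupture, the coupling seizure, the drive compressor wear, the drive coupling failure, the feed seal leak, the gearbox trip, the inlet seal rupture, the outlet actuator leak, the upstream gearbox overheating

Direct effects: the coupling seizure.
2 steps out: the outlet actuator leak, the inlet seal rupture, the feed seal leak.
3 steps out: the bypass coupling rupture, the drive compressor wear, the gearbox trip.
4 steps out: the drive coupling failure.
5 steps out: the upstream gearbox overheating.
Not reachable from it: the outlet filter vibration, the gearbox wear.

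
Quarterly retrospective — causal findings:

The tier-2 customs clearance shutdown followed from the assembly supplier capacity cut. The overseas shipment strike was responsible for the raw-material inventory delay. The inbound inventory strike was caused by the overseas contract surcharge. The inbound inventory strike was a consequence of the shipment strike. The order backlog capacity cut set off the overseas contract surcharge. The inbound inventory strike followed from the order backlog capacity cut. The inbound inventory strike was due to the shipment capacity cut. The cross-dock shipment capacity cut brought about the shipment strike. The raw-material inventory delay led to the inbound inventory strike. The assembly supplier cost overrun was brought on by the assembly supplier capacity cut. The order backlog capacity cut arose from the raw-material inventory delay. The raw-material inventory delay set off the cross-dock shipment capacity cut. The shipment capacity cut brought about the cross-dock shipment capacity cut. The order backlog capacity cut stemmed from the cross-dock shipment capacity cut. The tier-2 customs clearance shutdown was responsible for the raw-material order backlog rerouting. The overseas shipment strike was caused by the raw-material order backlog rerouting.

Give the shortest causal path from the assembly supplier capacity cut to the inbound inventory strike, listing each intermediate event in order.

the assembly supplier capacity cut → the tier-2 customs clearance shutdown
the tier-2 customs clearance shutdown → the raw-material order backlog rerouting
the raw-material order backlog rerouting → the overseas shipment strike
the overseas shipment strike → the raw-material inventory delay
the raw-material inventory delay → the inbound inventory strike
Length: 5 steps.

the assembly supplier capacity cut → the tier-2 customs clearance shutdown → the raw-material order backlog rerouting → the overseas shipment strike → the raw-material inventory delay → the inbound inventory strike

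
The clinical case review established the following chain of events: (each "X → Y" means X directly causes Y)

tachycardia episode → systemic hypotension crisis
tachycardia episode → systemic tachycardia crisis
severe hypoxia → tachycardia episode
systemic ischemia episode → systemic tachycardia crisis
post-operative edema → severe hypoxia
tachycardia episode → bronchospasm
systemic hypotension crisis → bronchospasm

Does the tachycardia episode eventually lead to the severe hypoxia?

No

The tachycardia episode leads to the systemic tachycardia crisis, the systemic hypotension crisis, the bronchospasm; the severe hypoxia is not among them.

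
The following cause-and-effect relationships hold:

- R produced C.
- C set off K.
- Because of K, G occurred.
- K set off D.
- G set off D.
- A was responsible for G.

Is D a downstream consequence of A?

There is a causal chain: A → G → D.

Yes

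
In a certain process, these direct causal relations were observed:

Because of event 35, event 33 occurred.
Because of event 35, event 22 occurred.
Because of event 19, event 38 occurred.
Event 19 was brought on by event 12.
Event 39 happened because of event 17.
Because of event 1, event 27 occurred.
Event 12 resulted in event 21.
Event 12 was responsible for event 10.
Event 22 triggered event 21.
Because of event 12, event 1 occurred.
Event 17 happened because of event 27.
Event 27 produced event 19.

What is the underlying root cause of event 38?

Tracing upstream from event 38: event 38 ← event 19 ← event 12.
Event 12 has no stated cause, so it is the root.

event 12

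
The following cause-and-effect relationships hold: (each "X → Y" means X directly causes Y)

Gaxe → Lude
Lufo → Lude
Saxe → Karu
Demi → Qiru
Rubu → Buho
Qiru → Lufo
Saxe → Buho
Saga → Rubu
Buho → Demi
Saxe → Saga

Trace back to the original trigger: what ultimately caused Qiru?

Tracing upstream from Qiru: Qiru ← Demi ← Buho ← Saxe.
Saxe has no stated cause, so it is the root.

Saxe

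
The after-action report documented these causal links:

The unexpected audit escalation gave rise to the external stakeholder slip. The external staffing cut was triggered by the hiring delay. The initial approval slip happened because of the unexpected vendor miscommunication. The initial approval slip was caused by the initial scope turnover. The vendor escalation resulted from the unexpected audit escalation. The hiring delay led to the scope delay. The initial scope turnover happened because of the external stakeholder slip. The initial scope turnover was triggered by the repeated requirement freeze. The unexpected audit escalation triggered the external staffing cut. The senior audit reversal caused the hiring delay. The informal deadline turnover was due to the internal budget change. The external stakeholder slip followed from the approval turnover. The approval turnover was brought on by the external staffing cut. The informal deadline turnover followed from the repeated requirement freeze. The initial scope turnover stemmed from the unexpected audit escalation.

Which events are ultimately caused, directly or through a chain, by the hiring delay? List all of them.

Direct effects: the external staffing cut, the scope delay.
2 steps out: the approval turnover.
3 steps out: the external stakeholder slip.
4 steps out: the initial scope turnover.
5 steps out: the initial approval slip.
Not reachable from it: the unexpected audit escalation, the vendor escalation, the repeated requirement freeze, the senior audit reversal, the internal budget change, the informal deadline turnover, the unexpected vendor miscommunication.

the approval turnover, the external staffing cut, the external stakeholder slip, the initial approval slip, the initial scope turnover, the scope delay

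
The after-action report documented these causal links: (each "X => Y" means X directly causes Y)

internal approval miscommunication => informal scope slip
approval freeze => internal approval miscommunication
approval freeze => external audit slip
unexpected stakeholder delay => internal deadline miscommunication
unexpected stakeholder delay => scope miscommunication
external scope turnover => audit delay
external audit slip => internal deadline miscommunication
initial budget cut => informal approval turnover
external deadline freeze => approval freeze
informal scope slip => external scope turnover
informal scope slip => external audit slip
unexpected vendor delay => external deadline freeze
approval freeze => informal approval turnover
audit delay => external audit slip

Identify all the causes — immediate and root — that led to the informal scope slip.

the approval freeze, the external deadline freeze, the internal approval miscommunication, the unexpected vendor delay

Immediate cause of the informal scope slip: the internal approval miscommunication.
Further upstream: the unexpected vendor delay, the external deadline freeze, the approval freeze.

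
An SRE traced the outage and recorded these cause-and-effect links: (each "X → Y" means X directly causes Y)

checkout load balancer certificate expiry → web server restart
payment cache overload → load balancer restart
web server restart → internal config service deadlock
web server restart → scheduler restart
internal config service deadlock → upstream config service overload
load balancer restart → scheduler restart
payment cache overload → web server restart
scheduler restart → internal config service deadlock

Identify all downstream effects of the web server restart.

the internal config service deadlock, the scheduler restart, the upstream config service overload

Direct effects: the scheduler restart, the internal config service deadlock.
2 steps out: the upstream config service overload.
Not reachable from it: the payment cache overload, the checkout load balancer certificate expiry, the load balancer restart.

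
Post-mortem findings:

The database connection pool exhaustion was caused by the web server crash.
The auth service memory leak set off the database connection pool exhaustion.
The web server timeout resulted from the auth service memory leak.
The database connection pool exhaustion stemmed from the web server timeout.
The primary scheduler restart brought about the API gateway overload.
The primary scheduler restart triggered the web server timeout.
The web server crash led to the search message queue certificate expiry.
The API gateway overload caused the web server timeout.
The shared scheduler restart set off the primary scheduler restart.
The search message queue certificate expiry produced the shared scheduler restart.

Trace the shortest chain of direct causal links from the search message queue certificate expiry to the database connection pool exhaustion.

the search message queue certificate expiry → the shared scheduler restart
the shared scheduler restart → the primary scheduler restart
the primary scheduler restart → the web server timeout
the web server timeout → the database connection pool exhaustion
Length: 4 steps.

the search message queue certificate expiry → the shared scheduler restart → the primary scheduler restart → the web server timeout → the database connection pool exhaustion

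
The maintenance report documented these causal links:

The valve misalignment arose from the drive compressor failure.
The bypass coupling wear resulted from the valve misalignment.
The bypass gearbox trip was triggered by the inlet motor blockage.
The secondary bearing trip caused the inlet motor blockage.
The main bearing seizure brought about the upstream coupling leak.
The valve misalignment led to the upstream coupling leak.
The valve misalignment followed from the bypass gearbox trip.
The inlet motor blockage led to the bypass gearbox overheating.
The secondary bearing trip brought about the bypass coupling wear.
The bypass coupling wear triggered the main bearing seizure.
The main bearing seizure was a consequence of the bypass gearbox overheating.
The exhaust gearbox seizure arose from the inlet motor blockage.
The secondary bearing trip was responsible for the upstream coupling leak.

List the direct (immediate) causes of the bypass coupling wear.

Upstream contributors include the inlet motor blockage, the bypass gearbox trip, the drive compressor failure, but only the secondary bearing trip, the valve misalignment feed directly into the bypass coupling wear.

the secondary bearing trip, the valve misalignment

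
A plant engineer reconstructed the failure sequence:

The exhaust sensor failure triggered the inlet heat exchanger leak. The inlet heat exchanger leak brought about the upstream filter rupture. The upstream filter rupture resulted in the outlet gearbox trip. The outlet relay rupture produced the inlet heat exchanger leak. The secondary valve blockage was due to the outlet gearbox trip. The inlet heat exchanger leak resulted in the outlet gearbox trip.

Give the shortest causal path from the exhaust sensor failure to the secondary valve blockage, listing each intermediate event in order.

the exhaust sensor failure → the inlet heat exchanger leak
the inlet heat exchanger leak → the outlet gearbox trip
the outlet gearbox trip → the secondary valve blockage
Length: 3 steps.

the exhaust sensor failure → the inlet heat exchanger leak → the outlet gearbox trip → the secondary valve blockage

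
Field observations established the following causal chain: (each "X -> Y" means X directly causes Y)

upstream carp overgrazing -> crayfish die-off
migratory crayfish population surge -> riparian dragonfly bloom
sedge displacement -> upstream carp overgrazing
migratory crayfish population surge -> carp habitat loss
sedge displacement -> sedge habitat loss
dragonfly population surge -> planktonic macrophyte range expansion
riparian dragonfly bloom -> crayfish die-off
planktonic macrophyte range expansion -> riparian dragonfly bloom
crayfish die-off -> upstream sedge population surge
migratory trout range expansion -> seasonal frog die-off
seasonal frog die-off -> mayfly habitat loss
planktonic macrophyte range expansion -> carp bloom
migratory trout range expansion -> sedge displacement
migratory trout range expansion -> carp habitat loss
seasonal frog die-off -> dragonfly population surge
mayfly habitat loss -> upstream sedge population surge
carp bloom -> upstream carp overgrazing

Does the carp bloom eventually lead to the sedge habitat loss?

The carp bloom leads to the upstream carp overgrazing, the crayfish die-off, the upstream sedge population surge; the sedge habitat loss is not among them.

No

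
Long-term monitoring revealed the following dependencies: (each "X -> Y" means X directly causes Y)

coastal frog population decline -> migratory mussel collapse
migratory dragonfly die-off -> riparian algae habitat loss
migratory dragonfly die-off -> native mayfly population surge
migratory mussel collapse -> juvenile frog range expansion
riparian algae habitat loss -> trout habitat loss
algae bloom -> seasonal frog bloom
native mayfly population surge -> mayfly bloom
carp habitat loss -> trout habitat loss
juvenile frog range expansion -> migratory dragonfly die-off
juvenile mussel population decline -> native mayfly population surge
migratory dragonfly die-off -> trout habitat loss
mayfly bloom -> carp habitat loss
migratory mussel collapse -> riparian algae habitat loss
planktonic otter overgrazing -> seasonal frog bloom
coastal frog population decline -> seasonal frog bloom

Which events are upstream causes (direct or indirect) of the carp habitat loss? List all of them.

Immediate cause of the carp habitat loss: the mayfly bloom.
Further upstream: the coastal frog population decline, the migratory mussel collapse, the juvenile frog range expansion, the migratory dragonfly die-off, the juvenile mussel population decline, the native mayfly population surge.

the coastal frog population decline, the juvenile frog range expansion, the juvenile mussel population decline, the mayfly bloom, the migratory dragonfly die-off, the migratory mussel collapse, the native mayfly population surge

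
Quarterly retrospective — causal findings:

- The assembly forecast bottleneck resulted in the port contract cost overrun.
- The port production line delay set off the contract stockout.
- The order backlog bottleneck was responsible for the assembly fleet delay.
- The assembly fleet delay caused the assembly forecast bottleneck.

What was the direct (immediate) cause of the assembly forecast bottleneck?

the assembly fleet delay

Upstream contributors include the order backlog bottleneck, but only the assembly fleet delay feeds directly into the assembly forecast bottleneck.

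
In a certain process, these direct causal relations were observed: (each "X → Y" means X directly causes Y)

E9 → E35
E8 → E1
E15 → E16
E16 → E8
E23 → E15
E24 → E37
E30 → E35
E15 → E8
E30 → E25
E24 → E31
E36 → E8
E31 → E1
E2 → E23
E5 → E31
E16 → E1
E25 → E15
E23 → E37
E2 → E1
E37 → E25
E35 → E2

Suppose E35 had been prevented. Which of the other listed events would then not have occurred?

E2, E23

Downstream of E35: E2, E23, E37, E25, E15, E16, E8, E1.
Of those, still caused via another path: E37, E25, E15, E16, E8, E1.
The remainder have no surviving cause.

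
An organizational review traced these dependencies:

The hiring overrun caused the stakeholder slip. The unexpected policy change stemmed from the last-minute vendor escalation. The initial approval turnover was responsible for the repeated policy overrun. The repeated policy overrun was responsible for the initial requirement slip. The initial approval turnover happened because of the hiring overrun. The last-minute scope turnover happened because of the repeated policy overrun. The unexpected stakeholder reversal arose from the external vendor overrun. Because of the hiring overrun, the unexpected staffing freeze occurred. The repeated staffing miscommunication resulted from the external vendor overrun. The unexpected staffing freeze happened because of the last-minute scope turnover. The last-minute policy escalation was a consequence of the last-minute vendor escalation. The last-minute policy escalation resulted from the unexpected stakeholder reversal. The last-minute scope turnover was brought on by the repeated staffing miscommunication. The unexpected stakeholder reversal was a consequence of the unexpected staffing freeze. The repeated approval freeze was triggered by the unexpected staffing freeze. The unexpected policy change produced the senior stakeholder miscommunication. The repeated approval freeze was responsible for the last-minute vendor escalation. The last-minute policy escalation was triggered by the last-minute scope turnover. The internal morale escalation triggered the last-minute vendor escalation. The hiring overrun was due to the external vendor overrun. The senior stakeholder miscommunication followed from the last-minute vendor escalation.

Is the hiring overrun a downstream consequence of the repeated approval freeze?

No

The repeated approval freeze leads to the last-minute vendor escalation, the last-minute policy escalation, the unexpected policy change, the senior stakeholder miscommunication; the hiring overrun is not among them.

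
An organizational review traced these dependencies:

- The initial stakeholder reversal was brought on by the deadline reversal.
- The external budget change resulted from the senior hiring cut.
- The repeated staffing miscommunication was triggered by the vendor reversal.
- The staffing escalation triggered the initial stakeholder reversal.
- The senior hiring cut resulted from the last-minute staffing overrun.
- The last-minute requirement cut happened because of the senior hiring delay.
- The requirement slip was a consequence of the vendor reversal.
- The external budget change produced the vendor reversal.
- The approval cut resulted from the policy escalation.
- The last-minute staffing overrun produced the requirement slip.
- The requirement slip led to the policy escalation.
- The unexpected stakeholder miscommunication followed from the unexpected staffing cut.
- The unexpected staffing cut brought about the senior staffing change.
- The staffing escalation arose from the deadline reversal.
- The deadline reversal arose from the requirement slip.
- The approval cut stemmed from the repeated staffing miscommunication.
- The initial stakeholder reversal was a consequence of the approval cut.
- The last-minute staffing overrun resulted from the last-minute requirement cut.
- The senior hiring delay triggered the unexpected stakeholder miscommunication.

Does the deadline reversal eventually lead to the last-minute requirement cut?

No

The deadline reversal leads to the staffing escalation, the initial stakeholder reversal; the last-minute requirement cut is not among them.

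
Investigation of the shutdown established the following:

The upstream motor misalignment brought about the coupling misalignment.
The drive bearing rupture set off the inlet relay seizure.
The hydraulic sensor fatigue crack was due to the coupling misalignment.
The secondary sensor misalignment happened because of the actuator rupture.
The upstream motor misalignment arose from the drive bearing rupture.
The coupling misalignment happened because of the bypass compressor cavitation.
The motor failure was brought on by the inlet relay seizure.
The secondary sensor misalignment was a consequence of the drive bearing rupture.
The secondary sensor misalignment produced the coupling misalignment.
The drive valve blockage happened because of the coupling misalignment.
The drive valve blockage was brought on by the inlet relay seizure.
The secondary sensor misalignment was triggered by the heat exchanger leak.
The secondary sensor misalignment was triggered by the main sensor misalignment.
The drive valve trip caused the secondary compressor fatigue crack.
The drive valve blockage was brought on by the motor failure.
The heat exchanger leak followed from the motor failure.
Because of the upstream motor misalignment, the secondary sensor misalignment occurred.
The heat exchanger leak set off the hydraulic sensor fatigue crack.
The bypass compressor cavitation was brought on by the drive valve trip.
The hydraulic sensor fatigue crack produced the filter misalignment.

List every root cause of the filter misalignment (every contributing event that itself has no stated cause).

Tracing upstream from the filter misalignment: the filter misalignment ← the hydraulic sensor fatigue crack ← the coupling misalignment ← the upstream motor misalignment ← the drive bearing rupture.
A separate upstream branch: the filter misalignment ← the hydraulic sensor fatigue crack ← the coupling misalignment ← the secondary sensor misalignment ← the main sensor misalignment.
A separate upstream branch: the filter misalignment ← the hydraulic sensor fatigue crack ← the coupling misalignment ← the secondary sensor misalignment ← the actuator rupture.
A separate upstream branch: the filter misalignment ← the hydraulic sensor fatigue crack ← the coupling misalignment ← the bypass compressor cavitation ← the drive valve trip.
Each of those chain origins has no stated cause.

the actuator rupture, the drive bearing rupture, the drive valve trip, the main sensor misalignment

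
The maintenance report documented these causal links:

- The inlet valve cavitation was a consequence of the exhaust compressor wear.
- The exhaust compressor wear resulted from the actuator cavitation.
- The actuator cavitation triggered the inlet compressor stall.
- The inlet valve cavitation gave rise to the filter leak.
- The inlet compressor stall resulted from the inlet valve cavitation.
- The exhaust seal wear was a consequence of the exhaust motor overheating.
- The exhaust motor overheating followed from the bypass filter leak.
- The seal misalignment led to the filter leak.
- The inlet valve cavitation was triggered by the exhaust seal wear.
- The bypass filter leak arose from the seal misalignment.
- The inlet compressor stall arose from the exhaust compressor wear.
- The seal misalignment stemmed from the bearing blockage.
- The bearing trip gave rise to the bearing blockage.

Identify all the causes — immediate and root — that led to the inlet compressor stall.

the actuator cavitation, the bearing blockage, the bearing trip, the bypass filter leak, the exhaust compressor wear, the exhaust motor overheating, the exhaust seal wear, the inlet valve cavitation, the seal misalignment

Immediate causes of the inlet compressor stall: the actuator cavitation, the exhaust compressor wear, the inlet valve cavitation.
Further upstream: the bearing trip, the bearing blockage, the seal misalignment, the bypass filter leak, the exhaust motor overheating, the exhaust seal wear.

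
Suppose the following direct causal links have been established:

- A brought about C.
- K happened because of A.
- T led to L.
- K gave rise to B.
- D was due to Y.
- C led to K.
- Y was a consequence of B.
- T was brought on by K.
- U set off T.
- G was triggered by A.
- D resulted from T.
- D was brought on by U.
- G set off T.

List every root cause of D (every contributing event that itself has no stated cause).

A, U

Tracing upstream from D: D ← T ← K ← A.
A separate upstream branch: D ← U.
Each of those chain origins has no stated cause.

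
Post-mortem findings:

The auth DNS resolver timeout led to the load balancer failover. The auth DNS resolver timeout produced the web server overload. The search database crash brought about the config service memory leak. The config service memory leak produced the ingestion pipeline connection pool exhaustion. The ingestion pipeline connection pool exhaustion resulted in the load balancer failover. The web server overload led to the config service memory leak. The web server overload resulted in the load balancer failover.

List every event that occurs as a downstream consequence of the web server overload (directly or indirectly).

Direct effects: the config service memory leak, the load balancer failover.
2 steps out: the ingestion pipeline connection pool exhaustion.
Not reachable from it: the auth DNS resolver timeout, the search database crash.

the config service memory leak, the ingestion pipeline connection pool exhaustion, the load balancer failover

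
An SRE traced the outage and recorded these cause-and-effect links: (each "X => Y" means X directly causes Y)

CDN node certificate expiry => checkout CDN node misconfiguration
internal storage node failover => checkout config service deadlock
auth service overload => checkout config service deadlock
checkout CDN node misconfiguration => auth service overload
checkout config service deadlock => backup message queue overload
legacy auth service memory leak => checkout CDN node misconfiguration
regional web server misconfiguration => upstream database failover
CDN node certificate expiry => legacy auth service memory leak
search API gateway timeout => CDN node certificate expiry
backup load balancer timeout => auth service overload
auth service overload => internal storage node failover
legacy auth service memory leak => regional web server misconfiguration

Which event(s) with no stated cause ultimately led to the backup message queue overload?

Tracing upstream from the backup message queue overload: the backup message queue overload ← the checkout config service deadlock ← the auth service overload ← the checkout CDN node misconfiguration ← the CDN node certificate expiry ← the search API gateway timeout.
A separate upstream branch: the backup message queue overload ← the checkout config service deadlock ← the auth service overload ← the backup load balancer timeout.
Each of those chain origins has no stated cause.

the backup load balancer timeout, the search API gateway timeout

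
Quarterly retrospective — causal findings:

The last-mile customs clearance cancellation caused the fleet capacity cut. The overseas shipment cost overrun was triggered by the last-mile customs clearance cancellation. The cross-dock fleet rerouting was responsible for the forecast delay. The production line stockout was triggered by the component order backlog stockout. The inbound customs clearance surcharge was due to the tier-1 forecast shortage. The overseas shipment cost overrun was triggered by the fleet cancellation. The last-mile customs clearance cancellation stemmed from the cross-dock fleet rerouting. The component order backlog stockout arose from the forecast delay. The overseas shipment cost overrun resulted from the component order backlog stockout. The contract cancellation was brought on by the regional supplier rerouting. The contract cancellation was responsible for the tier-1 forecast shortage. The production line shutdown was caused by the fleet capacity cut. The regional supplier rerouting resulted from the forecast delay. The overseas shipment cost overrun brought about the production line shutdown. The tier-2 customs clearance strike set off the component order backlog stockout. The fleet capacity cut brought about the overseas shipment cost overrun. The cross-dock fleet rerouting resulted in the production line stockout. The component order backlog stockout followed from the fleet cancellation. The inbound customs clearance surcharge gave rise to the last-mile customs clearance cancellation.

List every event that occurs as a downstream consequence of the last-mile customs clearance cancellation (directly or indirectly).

Direct effects: the fleet capacity cut, the overseas shipment cost overrun.
2 steps out: the production line shutdown.
Not reachable from it: the cross-dock fleet rerouting, the forecast delay, the regional supplier rerouting, the contract cancellation, the tier-1 forecast shortage, the inbound customs clearance surcharge, the tier-2 customs clearance strike, the fleet cancellation, the component order backlog stockout, the production line stockout.

the fleet capacity cut, the overseas shipment cost overrun, the production line shutdown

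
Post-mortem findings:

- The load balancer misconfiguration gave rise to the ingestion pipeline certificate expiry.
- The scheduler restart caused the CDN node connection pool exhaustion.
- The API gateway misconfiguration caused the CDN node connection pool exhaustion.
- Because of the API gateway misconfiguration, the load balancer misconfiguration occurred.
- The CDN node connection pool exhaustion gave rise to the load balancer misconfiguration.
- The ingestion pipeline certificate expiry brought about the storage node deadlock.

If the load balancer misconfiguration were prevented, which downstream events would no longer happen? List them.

Downstream of the load balancer misconfiguration: the ingestion pipeline certificate expiry, the storage node deadlock.

the ingestion pipeline certificate expiry, the storage node deadlock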